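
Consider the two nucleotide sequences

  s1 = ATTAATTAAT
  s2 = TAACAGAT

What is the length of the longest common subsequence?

6

Let dp[i][j] be the LCS length of the first i bases of s1 and the first j bases of s2. dp[i][j] = dp[i-1][j-1]+1 when the i-th and j-th bases match, else max(dp[i-1][j], dp[i][j-1]).
    ·  T  A  A  C  A  G  A  T
 ·  0  0  0  0  0  0  0  0  0
 A  0  0  1  1  1  1  1  1  1
 T  0  1  1  1  1  1  1  1  2
 T  0  1  1  1  1  1  1  1  2
 A  0  1  2  2  2  2  2  2  2
 A  0  1  2  3  3  3  3  3  3
 T  0  1  2  3  3  3  3  3  4
 T  0  1  2  3  3  3  3  3  4
 A  0  1  2  3  3  4  4  4  4
 A  0  1  2  3  3  4  4  5  5
 T  0  1  2  3  3  4  4  5  6
dp[10][8] = 6. One LCS (by backtracking along matches): TAAAAT.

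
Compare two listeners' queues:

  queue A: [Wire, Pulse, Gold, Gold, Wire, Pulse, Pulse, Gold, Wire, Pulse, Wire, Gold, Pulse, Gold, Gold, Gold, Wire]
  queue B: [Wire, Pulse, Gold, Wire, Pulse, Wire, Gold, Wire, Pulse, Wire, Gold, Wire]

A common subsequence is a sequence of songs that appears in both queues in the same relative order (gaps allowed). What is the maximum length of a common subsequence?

11

Match Wire [1,1], then Pulse [2,2], then Gold [4,3], then Wire [5,4], then Pulse [6,5], then Gold [8,7], then Wire [9,8], then Pulse [10,9], then Wire [11,10], then Gold [16,11], then Wire [17,12] — 11 songs in the same relative order in both. Since dp[17][12] = 11, nothing longer is possible.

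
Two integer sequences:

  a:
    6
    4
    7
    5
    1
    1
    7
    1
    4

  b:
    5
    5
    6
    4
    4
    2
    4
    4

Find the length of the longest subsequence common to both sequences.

Let dp[i][j] be the LCS length of the first i values of a and the first j values of b. dp[i][j] = dp[i-1][j-1]+1 when the i-th and j-th values match, else max(dp[i-1][j], dp[i][j-1]).
    ·  5  5  6  4  4  2  4  4
 ·  0  0  0  0  0  0  0  0  0
 6  0  0  0  1  1  1  1  1  1
 4  0  0  0  1  2  2  2  2  2
 7  0  0  0  1  2  2  2  2  2
 5  0  1  1  1  2  2  2  2  2
 1  0  1  1  1  2  2  2  2  2
 1  0  1  1  1  2  2  2  2  2
 7  0  1  1  1  2  2  2  2  2
 1  0  1  1  1  2  2  2  2  2
 4  0  1  1  1  2  3  3  3  3
dp[9][8] = 3. One LCS (by backtracking along matches): 6, 4, 4.

3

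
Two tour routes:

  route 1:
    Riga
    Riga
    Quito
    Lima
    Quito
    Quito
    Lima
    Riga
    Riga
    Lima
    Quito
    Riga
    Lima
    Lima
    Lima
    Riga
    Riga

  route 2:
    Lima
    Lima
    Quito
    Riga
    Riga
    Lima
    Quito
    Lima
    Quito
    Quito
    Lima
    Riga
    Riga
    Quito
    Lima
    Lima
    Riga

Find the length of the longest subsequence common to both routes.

13

One common subsequence of length 13: Riga [1,4]; then Riga [2,5]; then Quito [3,7]; then Lima [4,8]; then Quito [5,9]; then Quito [6,10]; then Lima [7,11]; then Riga [8,12]; then Riga [9,13]; then Quito [11,14]; then Lima [14,15]; then Lima [15,16]; then Riga [17,17]. Since dp[17][17] = 13, nothing longer is possible.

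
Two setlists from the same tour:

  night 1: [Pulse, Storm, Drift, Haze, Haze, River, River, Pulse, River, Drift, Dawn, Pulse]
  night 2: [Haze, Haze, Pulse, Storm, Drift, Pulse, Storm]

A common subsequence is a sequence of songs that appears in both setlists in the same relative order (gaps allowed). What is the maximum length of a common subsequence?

5

Match Haze (night 1 #4, night 2 #1), Haze (night 1 #5, night 2 #2), Pulse (night 1 #8, night 2 #3), Drift (night 1 #10, night 2 #5), Pulse (night 1 #12, night 2 #6) — 5 songs in the same relative order in both. dp[12][7] = 5 confirms this is the maximum.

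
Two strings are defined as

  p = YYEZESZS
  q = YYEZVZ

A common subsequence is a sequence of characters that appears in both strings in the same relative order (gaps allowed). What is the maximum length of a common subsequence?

Taking Y (p #1, q #1), Y (p #2, q #2), E (p #3, q #3), Z (p #4, q #4), Z (p #7, q #6) gives a common subsequence of length 5. dp[8][6] = 5 confirms this is the maximum.

5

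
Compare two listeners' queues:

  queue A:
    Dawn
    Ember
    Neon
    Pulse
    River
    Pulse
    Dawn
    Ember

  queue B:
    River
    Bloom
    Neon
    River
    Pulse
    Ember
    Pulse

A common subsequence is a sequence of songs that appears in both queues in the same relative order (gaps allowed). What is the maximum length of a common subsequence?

Taking Neon [3,3] → River [5,4] → Pulse [6,5] → Ember [8,6] gives a common subsequence of length 4. Since dp[8][7] = 4, nothing longer is possible.

4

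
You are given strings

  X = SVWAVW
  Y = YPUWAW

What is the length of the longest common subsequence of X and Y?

3

Taking W [3,4] → A [4,5] → W [6,6] gives a common subsequence of length 3. dp[6][6] = 3 confirms this is the maximum.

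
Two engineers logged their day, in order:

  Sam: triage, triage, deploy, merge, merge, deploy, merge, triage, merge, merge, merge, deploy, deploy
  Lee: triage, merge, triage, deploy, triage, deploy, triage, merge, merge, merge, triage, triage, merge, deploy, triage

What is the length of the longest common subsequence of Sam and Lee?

9

Taking triage [1,3]; then triage [2,5]; then deploy [3,6]; then merge [4,8]; then merge [5,9]; then merge [7,10]; then triage [8,12]; then merge [11,13]; then deploy [12,14] gives a common subsequence of length 9. Since dp[13][15] = 9, nothing longer is possible.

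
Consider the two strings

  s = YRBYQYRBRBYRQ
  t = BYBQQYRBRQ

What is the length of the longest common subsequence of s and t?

8

Pick Y [1,2]; then B [3,3]; then Q [5,5]; then Y [6,6]; then R [9,7]; then B [10,8]; then R [12,9]; then Q [13,10]; all 8 characters appear in both, in order, and the DP table's final entry dp[13][10] is also 8, so no common subsequence is longer.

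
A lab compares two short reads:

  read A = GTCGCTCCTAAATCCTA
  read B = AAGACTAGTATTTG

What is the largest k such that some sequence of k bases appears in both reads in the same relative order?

One common subsequence of length 7: G at read A[1]=read B[3], T at read A[2]=read B[6], G at read A[4]=read B[8], T at read A[6]=read B[9], T at read A[9]=read B[11], T at read A[13]=read B[12], T at read A[16]=read B[13]. dp[17][14] = 7 confirms this is the maximum.

7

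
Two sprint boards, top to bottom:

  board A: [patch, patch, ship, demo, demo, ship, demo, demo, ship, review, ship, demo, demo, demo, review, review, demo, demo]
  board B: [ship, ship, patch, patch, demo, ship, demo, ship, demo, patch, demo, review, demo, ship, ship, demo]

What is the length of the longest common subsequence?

Pick patch at board A[1]=board B[3], then patch at board A[2]=board B[4], then demo at board A[5]=board B[5], then ship at board A[6]=board B[6], then demo at board A[8]=board B[7], then ship at board A[11]=board B[8], then demo at board A[12]=board B[9], then demo at board A[14]=board B[11], then review at board A[16]=board B[12], then demo at board A[17]=board B[13], then demo at board A[18]=board B[16]; all 11 tasks appear in both, in order, and the DP table's final entry dp[18][16] is also 11, so no common subsequence is longer.

11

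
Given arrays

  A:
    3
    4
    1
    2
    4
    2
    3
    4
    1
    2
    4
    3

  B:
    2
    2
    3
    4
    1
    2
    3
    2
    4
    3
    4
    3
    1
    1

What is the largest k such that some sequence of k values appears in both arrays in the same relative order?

8

One common subsequence of length 8: 3 [1,3]; then 4 [2,4]; then 1 [3,5]; then 2 [4,8]; then 4 [5,9]; then 3 [7,10]; then 4 [8,11]; then 1 [9,14]. dp[12][14] = 8 confirms this is the maximum.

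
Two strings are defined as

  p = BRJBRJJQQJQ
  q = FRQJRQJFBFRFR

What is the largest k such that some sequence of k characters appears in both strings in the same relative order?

5

Match R (p #2, q #2) → J (p #3, q #4) → R (p #5, q #5) → Q (p #9, q #6) → J (p #10, q #7) — 5 characters in the same relative order in both. The LCS DP gives dp[11][13] = 5, so this is optimal.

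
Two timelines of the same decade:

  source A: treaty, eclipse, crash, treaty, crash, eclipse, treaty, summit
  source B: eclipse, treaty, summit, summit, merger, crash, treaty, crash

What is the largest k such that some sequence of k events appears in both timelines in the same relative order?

4

Match treaty [1,2], then crash [3,6], then treaty [4,7], then crash [5,8] — 4 events in the same relative order in both. Since dp[8][8] = 4, nothing longer is possible.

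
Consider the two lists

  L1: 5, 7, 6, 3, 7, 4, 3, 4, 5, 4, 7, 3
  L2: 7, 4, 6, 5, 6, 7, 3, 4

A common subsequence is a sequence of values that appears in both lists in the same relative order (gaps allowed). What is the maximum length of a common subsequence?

Let dp[i][j] be the LCS length of the first i values of L1 and the first j values of L2. dp[i][j] = dp[i-1][j-1]+1 when the i-th and j-th values match, else max(dp[i-1][j], dp[i][j-1]).
    ·  7  4  6  5  6  7  3  4
 ·  0  0  0  0  0  0  0  0  0
 5  0  0  0  0  1  1  1  1  1
 7  0  1  1  1  1  1  2  2  2
 6  0  1  1  2  2  2  2  2  2
 3  0  1  1  2  2  2  2  3  3
 7  0  1  1  2  2  2  3  3  3
 4  0  1  2  2  2  2  3  3  4
 3  0  1  2  2  2  2  3  4  4
 4  0  1  2  2  2  2  3  4  5
 5  0  1  2  2  3  3  3  4  5
 4  0  1  2  2  3  3  3  4  5
 7  0  1  2  2  3  3  4  4  5
 3  0  1  2  2  3  3  4  5  5
dp[12][8] = 5. One LCS (by backtracking along matches): 5, 6, 7, 3, 4.

5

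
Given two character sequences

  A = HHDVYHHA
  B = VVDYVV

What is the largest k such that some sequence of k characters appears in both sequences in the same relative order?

Pick D [3,3], then V [4,6]; all 2 characters appear in both, in order. dp[8][6] = 2 confirms this is the maximum.

2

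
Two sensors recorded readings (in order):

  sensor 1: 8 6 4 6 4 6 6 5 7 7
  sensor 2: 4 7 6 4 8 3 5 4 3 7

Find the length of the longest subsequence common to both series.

5

Let dp[i][j] be the LCS length of the first i values of sensor 1 and the first j values of sensor 2. dp[i][j] = dp[i-1][j-1]+1 when the i-th and j-th values match, else max(dp[i-1][j], dp[i][j-1]).
    ·  4  7  6  4  8  3  5  4  3  7
 ·  0  0  0  0  0  0  0  0  0  0  0
 8  0  0  0  0  0  1  1  1  1  1  1
 6  0  0  0  1  1  1  1  1  1  1  1
 4  0  1  1  1  2  2  2  2  2  2  2
 6  0  1  1  2  2  2  2  2  2  2  2
 4  0  1  1  2  3  3  3  3  3  3  3
 6  0  1  1  2  3  3  3  3  3  3  3
 6  0  1  1  2  3  3  3  3  3  3  3
 5  0  1  1  2  3  3  3  4  4  4  4
 7  0  1  2  2  3  3  3  4  4  4  5
 7  0  1  2  2  3  3  3  4  4  4  5
dp[10][10] = 5. One LCS (by backtracking along matches): 4, 6, 4, 5, 7.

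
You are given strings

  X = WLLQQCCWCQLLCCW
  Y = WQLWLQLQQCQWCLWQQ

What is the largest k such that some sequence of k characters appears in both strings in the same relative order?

Pick W [1,4]; then L [2,5]; then L [3,7]; then Q [4,8]; then Q [5,9]; then C [6,10]; then W [8,12]; then C [9,13]; then L [12,14]; then W [15,15]; all 10 characters appear in both, in order. Since dp[15][17] = 10, nothing longer is possible.

10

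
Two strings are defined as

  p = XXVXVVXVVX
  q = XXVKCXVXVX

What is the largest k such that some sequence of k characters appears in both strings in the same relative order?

8

Taking X (p #1, q #1), X (p #2, q #2), V (p #3, q #3), X (p #4, q #6), V (p #6, q #7), X (p #7, q #8), V (p #9, q #9), X (p #10, q #10) gives a common subsequence of length 8, and the DP table's final entry dp[10][10] is also 8, so no common subsequence is longer.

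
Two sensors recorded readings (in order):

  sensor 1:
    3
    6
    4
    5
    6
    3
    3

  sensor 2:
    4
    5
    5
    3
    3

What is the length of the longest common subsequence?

Let dp[i][j] be the LCS length of the first i values of sensor 1 and the first j values of sensor 2. dp[i][j] = dp[i-1][j-1]+1 when the i-th and j-th values match, else max(dp[i-1][j], dp[i][j-1]).
    ·  4  5  5  3  3
 ·  0  0  0  0  0  0
 3  0  0  0  0  1  1
 6  0  0  0  0  1  1
 4  0  1  1  1  1  1
 5  0  1  2  2  2  2
 6  0  1  2  2  2  2
 3  0  1  2  2  3  3
 3  0  1  2  2  3  4
dp[7][5] = 4. One LCS (by backtracking along matches): 4, 5, 3, 3.

4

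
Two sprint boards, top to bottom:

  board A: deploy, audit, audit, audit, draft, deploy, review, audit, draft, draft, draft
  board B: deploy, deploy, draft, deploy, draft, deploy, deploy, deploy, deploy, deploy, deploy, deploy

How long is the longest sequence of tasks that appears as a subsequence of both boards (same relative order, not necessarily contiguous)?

4

One common subsequence of length 4: deploy at board A[1]=board B[2]; then draft at board A[5]=board B[3]; then deploy at board A[6]=board B[4]; then draft at board A[9]=board B[5]. The LCS DP gives dp[11][12] = 4, so this is optimal.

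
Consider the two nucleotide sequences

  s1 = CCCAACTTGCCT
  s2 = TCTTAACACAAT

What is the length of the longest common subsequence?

Let dp[i][j] be the LCS length of the first i bases of s1 and the first j bases of s2. dp[i][j] = dp[i-1][j-1]+1 when the i-th and j-th bases match, else max(dp[i-1][j], dp[i][j-1]).
    ·  T  C  T  T  A  A  C  A  C  A  A  T
 ·  0  0  0  0  0  0  0  0  0  0  0  0  0
 C  0  0  1  1  1  1  1  1  1  1  1  1  1
 C  0  0  1  1  1  1  1  2  2  2  2  2  2
 C  0  0  1  1  1  1  1  2  2  3  3  3  3
 A  0  0  1  1  1  2  2  2  3  3  4  4  4
 A  0  0  1  1  1  2  3  3  3  3  4  5  5
 C  0  0  1  1  1  2  3  4  4  4  4  5  5
 T  0  1  1  2  2  2  3  4  4  4  4  5  6
 T  0  1  1  2  3  3  3  4  4  4  4  5  6
 G  0  1  1  2  3  3  3  4  4  4  4  5  6
 C  0  1  2  2  3  3  3  4  4  5  5  5  6
 C  0  1  2  2  3  3  3  4  4  5  5  5  6
 T  0  1  2  3  3  3  3  4  4  5  5  5  6
dp[12][12] = 6. One LCS (by backtracking along matches): CCCAAT.

6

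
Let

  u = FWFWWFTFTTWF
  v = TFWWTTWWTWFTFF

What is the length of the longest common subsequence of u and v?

8

Pick F [1,2]; then W [2,7]; then W [4,8]; then W [5,10]; then F [6,11]; then T [7,12]; then F [8,13]; then F [12,14]; all 8 characters appear in both, in order. The LCS DP gives dp[12][14] = 8, so this is optimal.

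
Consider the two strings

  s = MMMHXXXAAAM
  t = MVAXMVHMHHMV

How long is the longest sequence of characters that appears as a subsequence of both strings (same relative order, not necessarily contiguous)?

5

Match M (s #1, t #1), M (s #2, t #5), M (s #3, t #8), H (s #4, t #10), M (s #11, t #11) — 5 characters in the same relative order in both. dp[11][12] = 5 confirms this is the maximum.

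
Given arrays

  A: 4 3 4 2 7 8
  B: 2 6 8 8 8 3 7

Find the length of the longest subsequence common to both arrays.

2

Pick 3 at A[2]=B[6], 7 at A[5]=B[7]; all 2 values appear in both, in order, and the DP table's final entry dp[6][7] is also 2, so no common subsequence is longer.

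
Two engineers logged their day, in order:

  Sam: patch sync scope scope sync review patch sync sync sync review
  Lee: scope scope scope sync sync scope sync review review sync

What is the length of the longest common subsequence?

Pick scope [3,2], scope [4,3], sync [5,4], sync [8,5], sync [9,7], sync [10,10]; all 6 tasks appear in both, in order, and the DP table's final entry dp[11][10] is also 6, so no common subsequence is longer.

6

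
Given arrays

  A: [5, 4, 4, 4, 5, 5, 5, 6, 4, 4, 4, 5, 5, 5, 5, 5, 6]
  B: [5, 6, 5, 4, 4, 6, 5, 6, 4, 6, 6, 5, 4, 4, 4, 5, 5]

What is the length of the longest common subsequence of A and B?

10

Pick 5 (A #1, B #3), then 4 (A #2, B #4), then 4 (A #3, B #5), then 4 (A #4, B #9), then 5 (A #7, B #12), then 4 (A #9, B #13), then 4 (A #10, B #14), then 4 (A #11, B #15), then 5 (A #15, B #16), then 5 (A #16, B #17); all 10 values appear in both, in order, and the DP table's final entry dp[17][17] is also 10, so no common subsequence is longer.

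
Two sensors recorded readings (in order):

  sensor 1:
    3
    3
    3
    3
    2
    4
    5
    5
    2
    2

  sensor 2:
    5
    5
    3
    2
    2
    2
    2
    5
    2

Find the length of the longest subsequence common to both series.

4

Let dp[i][j] be the LCS length of the first i values of sensor 1 and the first j values of sensor 2. dp[i][j] = dp[i-1][j-1]+1 when the i-th and j-th values match, else max(dp[i-1][j], dp[i][j-1]).
    ·  5  5  3  2  2  2  2  5  2
 ·  0  0  0  0  0  0  0  0  0  0
 3  0  0  0  1  1  1  1  1  1  1
 3  0  0  0  1  1  1  1  1  1  1
 3  0  0  0  1  1  1  1  1  1  1
 3  0  0  0  1  1  1  1  1  1  1
 2  0  0  0  1  2  2  2  2  2  2
 4  0  0  0  1  2  2  2  2  2  2
 5  0  1  1  1  2  2  2  2  3  3
 5  0  1  2  2  2  2  2  2  3  3
 2  0  1  2  2  3  3  3  3  3  4
 2  0  1  2  2  3  4  4  4  4  4
dp[10][9] = 4. One LCS (by backtracking along matches): 3, 2, 5, 2.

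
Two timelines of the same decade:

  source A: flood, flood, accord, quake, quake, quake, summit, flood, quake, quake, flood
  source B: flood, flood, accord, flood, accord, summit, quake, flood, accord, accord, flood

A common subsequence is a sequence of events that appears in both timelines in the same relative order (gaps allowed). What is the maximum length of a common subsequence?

Match flood (source A #1, source B #2), then flood (source A #2, source B #4), then accord (source A #3, source B #5), then quake (source A #6, source B #7), then flood (source A #8, source B #8), then flood (source A #11, source B #11) — 6 events in the same relative order in both. dp[11][11] = 6 confirms this is the maximum.

6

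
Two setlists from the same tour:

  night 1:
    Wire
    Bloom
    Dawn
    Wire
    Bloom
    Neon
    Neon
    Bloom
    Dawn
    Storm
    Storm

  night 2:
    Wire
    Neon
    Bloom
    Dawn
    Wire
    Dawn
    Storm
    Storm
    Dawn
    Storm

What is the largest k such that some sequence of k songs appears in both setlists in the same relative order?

Match Wire at night 1[1]=night 2[1], Bloom at night 1[2]=night 2[3], Dawn at night 1[3]=night 2[4], Wire at night 1[4]=night 2[5], Dawn at night 1[9]=night 2[6], Storm at night 1[10]=night 2[8], Storm at night 1[11]=night 2[10] — 7 songs in the same relative order in both. Since dp[11][10] = 7, nothing longer is possible.

7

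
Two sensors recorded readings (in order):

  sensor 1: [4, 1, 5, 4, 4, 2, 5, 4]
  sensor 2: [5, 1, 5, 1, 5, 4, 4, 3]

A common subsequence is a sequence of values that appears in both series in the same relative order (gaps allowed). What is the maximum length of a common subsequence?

Pick 1 at sensor 1[2]=sensor 2[4], 5 at sensor 1[3]=sensor 2[5], 4 at sensor 1[4]=sensor 2[6], 4 at sensor 1[5]=sensor 2[7]; all 4 values appear in both, in order, and the DP table's final entry dp[8][8] is also 4, so no common subsequence is longer.

4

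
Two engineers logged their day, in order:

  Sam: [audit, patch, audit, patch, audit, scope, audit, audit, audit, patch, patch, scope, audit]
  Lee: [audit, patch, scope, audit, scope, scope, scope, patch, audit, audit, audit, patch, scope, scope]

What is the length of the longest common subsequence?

9

One common subsequence of length 9: audit (Sam #1, Lee #1), patch (Sam #2, Lee #2), audit (Sam #3, Lee #4), patch (Sam #4, Lee #8), audit (Sam #7, Lee #9), audit (Sam #8, Lee #10), audit (Sam #9, Lee #11), patch (Sam #10, Lee #12), scope (Sam #12, Lee #14). Since dp[13][14] = 9, nothing longer is possible.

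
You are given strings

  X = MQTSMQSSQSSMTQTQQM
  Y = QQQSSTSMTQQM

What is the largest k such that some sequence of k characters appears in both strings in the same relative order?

10

Match Q [2,2] → Q [6,3] → S [7,4] → S [8,5] → S [11,7] → M [12,8] → T [15,9] → Q [16,10] → Q [17,11] → M [18,12] — 10 characters in the same relative order in both. Since dp[18][12] = 10, nothing longer is possible.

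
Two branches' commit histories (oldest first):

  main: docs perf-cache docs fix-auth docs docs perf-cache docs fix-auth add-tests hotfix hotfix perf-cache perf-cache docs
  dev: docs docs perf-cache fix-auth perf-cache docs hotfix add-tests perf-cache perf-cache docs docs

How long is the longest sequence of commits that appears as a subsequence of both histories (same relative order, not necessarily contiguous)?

9

Match docs [1,2]; then perf-cache [2,3]; then fix-auth [4,4]; then perf-cache [7,5]; then docs [8,6]; then add-tests [10,8]; then perf-cache [13,9]; then perf-cache [14,10]; then docs [15,12] — 9 commits in the same relative order in both, and the DP table's final entry dp[15][12] is also 9, so no common subsequence is longer.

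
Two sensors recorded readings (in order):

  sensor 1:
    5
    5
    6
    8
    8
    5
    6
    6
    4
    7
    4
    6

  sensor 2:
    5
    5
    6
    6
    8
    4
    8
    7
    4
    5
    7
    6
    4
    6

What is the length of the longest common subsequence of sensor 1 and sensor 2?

Match 5 [1,1] → 5 [2,2] → 6 [3,4] → 8 [4,5] → 8 [5,7] → 5 [6,10] → 6 [8,12] → 4 [11,13] → 6 [12,14] — 9 values in the same relative order in both. Since dp[12][14] = 9, nothing longer is possible.

9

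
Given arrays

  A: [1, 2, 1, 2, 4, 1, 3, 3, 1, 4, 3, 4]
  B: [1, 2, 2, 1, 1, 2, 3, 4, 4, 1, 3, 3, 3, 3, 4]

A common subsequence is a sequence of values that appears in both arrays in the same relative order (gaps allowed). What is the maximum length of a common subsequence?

Taking 1 (A #1, B #1), then 2 (A #2, B #3), then 1 (A #3, B #5), then 2 (A #4, B #6), then 4 (A #5, B #9), then 1 (A #6, B #10), then 3 (A #7, B #12), then 3 (A #8, B #13), then 3 (A #11, B #14), then 4 (A #12, B #15) gives a common subsequence of length 10. The LCS DP gives dp[12][15] = 10, so this is optimal.

10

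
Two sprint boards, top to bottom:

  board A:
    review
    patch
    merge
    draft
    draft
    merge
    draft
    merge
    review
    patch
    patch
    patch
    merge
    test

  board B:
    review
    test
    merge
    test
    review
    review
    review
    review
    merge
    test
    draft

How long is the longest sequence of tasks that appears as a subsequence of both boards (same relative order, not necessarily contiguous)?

5

One common subsequence of length 5: review at board A[1]=board B[1], merge at board A[3]=board B[3], review at board A[9]=board B[8], merge at board A[13]=board B[9], test at board A[14]=board B[10], and the DP table's final entry dp[14][11] is also 5, so no common subsequence is longer.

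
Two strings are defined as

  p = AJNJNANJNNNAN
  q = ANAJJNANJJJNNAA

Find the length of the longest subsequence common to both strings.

Taking A [1,3], then J [2,4], then J [4,5], then N [5,6], then A [6,7], then N [7,8], then J [8,11], then N [9,12], then N [10,13], then A [12,15] gives a common subsequence of length 10. The LCS DP gives dp[13][15] = 10, so this is optimal.

10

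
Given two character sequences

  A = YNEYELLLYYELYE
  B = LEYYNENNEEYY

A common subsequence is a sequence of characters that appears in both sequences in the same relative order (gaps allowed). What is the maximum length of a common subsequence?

Match Y [1,4], then N [2,8], then E [3,9], then E [5,10], then Y [10,11], then Y [13,12] — 6 characters in the same relative order in both. dp[14][12] = 6 confirms this is the maximum.

6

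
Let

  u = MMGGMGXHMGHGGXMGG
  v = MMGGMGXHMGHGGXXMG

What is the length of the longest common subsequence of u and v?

16

Match M [1,1] → M [2,2] → G [3,3] → G [4,4] → M [5,5] → G [6,6] → X [7,7] → H [8,8] → M [9,9] → G [10,10] → H [11,11] → G [12,12] → G [13,13] → X [14,15] → M [15,16] → G [17,17] — 16 characters in the same relative order in both. dp[17][17] = 16 confirms this is the maximum.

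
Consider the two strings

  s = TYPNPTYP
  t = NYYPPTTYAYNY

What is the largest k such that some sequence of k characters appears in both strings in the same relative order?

Let dp[i][j] be the LCS length of the first i characters of s and the first j characters of t. dp[i][j] = dp[i-1][j-1]+1 when the i-th and j-th characters match, else max(dp[i-1][j], dp[i][j-1]).
    ·  N  Y  Y  P  P  T  T  Y  A  Y  N  Y
 ·  0  0  0  0  0  0  0  0  0  0  0  0  0
 T  0  0  0  0  0  0  1  1  1  1  1  1  1
 Y  0  0  1  1  1  1  1  1  2  2  2  2  2
 P  0  0  1  1  2  2  2  2  2  2  2  2  2
 N  0  1  1  1  2  2  2  2  2  2  2  3  3
 P  0  1  1  1  2  3  3  3  3  3  3  3  3
 T  0  1  1  1  2  3  4  4  4  4  4  4  4
 Y  0  1  2  2  2  3  4  4  5  5  5  5  5
 P  0  1  2  2  3  3  4  4  5  5  5  5  5
dp[8][12] = 5. One LCS (by backtracking along matches): YPPTY.

5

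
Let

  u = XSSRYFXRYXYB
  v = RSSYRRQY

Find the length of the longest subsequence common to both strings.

One common subsequence of length 5: S at u[2]=v[2], then S at u[3]=v[3], then R at u[4]=v[5], then R at u[8]=v[6], then Y at u[11]=v[8]. Since dp[12][8] = 5, nothing longer is possible.

5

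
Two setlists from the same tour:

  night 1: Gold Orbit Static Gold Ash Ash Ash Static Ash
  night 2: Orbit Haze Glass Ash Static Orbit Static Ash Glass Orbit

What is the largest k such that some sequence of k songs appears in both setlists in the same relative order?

Match Orbit (night 1 #2, night 2 #1), Static (night 1 #3, night 2 #5), Static (night 1 #8, night 2 #7), Ash (night 1 #9, night 2 #8) — 4 songs in the same relative order in both. dp[9][10] = 4 confirms this is the maximum.

4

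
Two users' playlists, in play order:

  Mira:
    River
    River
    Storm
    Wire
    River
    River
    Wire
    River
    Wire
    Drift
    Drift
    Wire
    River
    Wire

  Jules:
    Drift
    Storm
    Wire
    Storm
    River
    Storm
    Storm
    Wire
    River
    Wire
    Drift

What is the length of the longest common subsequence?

7

Pick Storm at Mira[3]=Jules[2]; then Wire at Mira[4]=Jules[3]; then River at Mira[5]=Jules[5]; then Wire at Mira[7]=Jules[8]; then River at Mira[8]=Jules[9]; then Wire at Mira[9]=Jules[10]; then Drift at Mira[11]=Jules[11]; all 7 songs appear in both, in order. dp[14][11] = 7 confirms this is the maximum.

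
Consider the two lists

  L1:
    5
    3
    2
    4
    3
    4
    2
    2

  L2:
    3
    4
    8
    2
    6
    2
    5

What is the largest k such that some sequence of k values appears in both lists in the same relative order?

4

Match 3 [2,1]; then 4 [4,2]; then 2 [7,4]; then 2 [8,6] — 4 values in the same relative order in both, and the DP table's final entry dp[8][7] is also 4, so no common subsequence is longer.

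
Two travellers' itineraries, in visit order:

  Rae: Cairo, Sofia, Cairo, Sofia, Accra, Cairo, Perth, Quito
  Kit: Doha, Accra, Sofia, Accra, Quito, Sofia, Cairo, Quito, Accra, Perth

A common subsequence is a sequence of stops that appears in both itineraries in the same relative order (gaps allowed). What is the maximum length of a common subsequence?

One common subsequence of length 4: Sofia [2,6]; then Cairo [3,7]; then Accra [5,9]; then Perth [7,10]. The LCS DP gives dp[8][10] = 4, so this is optimal.

4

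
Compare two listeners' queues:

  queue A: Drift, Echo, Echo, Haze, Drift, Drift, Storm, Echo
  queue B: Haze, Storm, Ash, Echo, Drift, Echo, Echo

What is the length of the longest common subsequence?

3

Pick Drift [1,5], then Echo [3,6], then Echo [8,7]; all 3 songs appear in both, in order. dp[8][7] = 3 confirms this is the maximum.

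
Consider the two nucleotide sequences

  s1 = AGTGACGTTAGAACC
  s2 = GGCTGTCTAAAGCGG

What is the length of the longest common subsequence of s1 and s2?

10

One common subsequence of length 10: G [2,1], then G [4,2], then C [6,3], then G [7,5], then T [8,6], then T [9,8], then A [10,9], then A [12,10], then A [13,11], then C [14,13]. The LCS DP gives dp[15][15] = 10, so this is optimal.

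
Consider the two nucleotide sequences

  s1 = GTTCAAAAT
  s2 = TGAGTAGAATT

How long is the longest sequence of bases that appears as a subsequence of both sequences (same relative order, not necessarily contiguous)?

Pick G at s1[1]=s2[4]; then T at s1[3]=s2[5]; then A at s1[5]=s2[6]; then A at s1[6]=s2[8]; then A at s1[7]=s2[9]; then T at s1[9]=s2[11]; all 6 bases appear in both, in order. The LCS DP gives dp[9][11] = 6, so this is optimal.

6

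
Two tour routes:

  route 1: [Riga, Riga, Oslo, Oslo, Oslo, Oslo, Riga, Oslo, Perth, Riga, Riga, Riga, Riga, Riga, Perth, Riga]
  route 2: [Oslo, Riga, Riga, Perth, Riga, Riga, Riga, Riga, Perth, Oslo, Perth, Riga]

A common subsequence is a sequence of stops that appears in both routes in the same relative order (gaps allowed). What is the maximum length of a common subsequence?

Pick Riga at route 1[2]=route 2[2], then Riga at route 1[7]=route 2[3], then Perth at route 1[9]=route 2[4], then Riga at route 1[10]=route 2[5], then Riga at route 1[11]=route 2[6], then Riga at route 1[12]=route 2[7], then Riga at route 1[13]=route 2[8], then Perth at route 1[15]=route 2[11], then Riga at route 1[16]=route 2[12]; all 9 stops appear in both, in order, and the DP table's final entry dp[16][12] is also 9, so no common subsequence is longer.

9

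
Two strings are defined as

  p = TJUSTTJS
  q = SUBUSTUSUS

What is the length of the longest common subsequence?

One common subsequence of length 4: T at p[1]=q[6], U at p[3]=q[7], S at p[4]=q[8], S at p[8]=q[10], and the DP table's final entry dp[8][10] is also 4, so no common subsequence is longer.

4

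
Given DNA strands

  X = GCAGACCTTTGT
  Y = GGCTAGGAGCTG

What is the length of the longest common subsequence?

Let dp[i][j] be the LCS length of the first i bases of X and the first j bases of Y. dp[i][j] = dp[i-1][j-1]+1 when the i-th and j-th bases match, else max(dp[i-1][j], dp[i][j-1]).
    ·  G  G  C  T  A  G  G  A  G  C  T  G
 ·  0  0  0  0  0  0  0  0  0  0  0  0  0
 G  0  1  1  1  1  1  1  1  1  1  1  1  1
 C  0  1  1  2  2  2  2  2  2  2  2  2  2
 A  0  1  1  2  2  3  3  3  3  3  3  3  3
 G  0  1  2  2  2  3  4  4  4  4  4  4  4
 A  0  1  2  2  2  3  4  4  5  5  5  5  5
 C  0  1  2  3  3  3  4  4  5  5  6  6  6
 C  0  1  2  3  3  3  4  4  5  5  6  6  6
 T  0  1  2  3  4  4  4  4  5  5  6  7  7
 T  0  1  2  3  4  4  4  4  5  5  6  7  7
 T  0  1  2  3  4  4  4  4  5  5  6  7  7
 G  0  1  2  3  4  4  5  5  5  6  6  7  8
 T  0  1  2  3  4  4  5  5  5  6  6  7  8
dp[12][12] = 8. One LCS (by backtracking along matches): GCAGACTG.

8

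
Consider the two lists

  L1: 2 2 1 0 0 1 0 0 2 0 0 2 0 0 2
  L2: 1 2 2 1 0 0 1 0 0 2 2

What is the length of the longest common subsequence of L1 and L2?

10

Taking 2 [1,2]; then 2 [2,3]; then 1 [3,4]; then 0 [4,5]; then 0 [5,6]; then 1 [6,7]; then 0 [10,8]; then 0 [11,9]; then 2 [12,10]; then 2 [15,11] gives a common subsequence of length 10. Since dp[15][11] = 10, nothing longer is possible.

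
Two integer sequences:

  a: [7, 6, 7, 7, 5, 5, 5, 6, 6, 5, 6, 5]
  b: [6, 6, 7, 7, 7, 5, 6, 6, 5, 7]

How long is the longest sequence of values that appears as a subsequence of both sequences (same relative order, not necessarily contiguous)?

7

Let dp[i][j] be the LCS length of the first i values of a and the first j values of b. dp[i][j] = dp[i-1][j-1]+1 when the i-th and j-th values match, else max(dp[i-1][j], dp[i][j-1]).
    ·  6  6  7  7  7  5  6  6  5  7
 ·  0  0  0  0  0  0  0  0  0  0  0
 7  0  0  0  1  1  1  1  1  1  1  1
 6  0  1  1  1  1  1  1  2  2  2  2
 7  0  1  1  2  2  2  2  2  2  2  3
 7  0  1  1  2  3  3  3  3  3  3  3
 5  0  1  1  2  3  3  4  4  4  4  4
 5  0  1  1  2  3  3  4  4  4  5  5
 5  0  1  1  2  3  3  4  4  4  5  5
 6  0  1  2  2  3  3  4  5  5  5  5
 6  0  1  2  2  3  3  4  5  6  6  6
 5  0  1  2  2  3  3  4  5  6  7  7
 6  0  1  2  2  3  3  4  5  6  7  7
 5  0  1  2  2  3  3  4  5  6  7  7
dp[12][10] = 7. One LCS (by backtracking along matches): 7, 7, 7, 5, 6, 6, 5.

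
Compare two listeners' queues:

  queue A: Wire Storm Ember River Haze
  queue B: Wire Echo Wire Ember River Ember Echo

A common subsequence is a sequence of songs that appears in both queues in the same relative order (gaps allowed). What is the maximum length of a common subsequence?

Taking Wire at queue A[1]=queue B[3]; then Ember at queue A[3]=queue B[4]; then River at queue A[4]=queue B[5] gives a common subsequence of length 3. Since dp[5][7] = 3, nothing longer is possible.

3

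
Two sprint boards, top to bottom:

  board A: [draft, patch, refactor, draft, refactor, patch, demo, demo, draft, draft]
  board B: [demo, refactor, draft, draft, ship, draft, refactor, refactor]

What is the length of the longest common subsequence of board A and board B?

4

Match refactor [3,2], draft [4,3], draft [9,4], draft [10,6] — 4 tasks in the same relative order in both, and the DP table's final entry dp[10][8] is also 4, so no common subsequence is longer.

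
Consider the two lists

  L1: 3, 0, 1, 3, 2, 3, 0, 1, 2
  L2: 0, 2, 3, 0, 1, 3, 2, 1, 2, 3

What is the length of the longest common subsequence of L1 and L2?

7

Match 3 at L1[1]=L2[3]; then 0 at L1[2]=L2[4]; then 1 at L1[3]=L2[5]; then 3 at L1[4]=L2[6]; then 2 at L1[5]=L2[7]; then 1 at L1[8]=L2[8]; then 2 at L1[9]=L2[9] — 7 values in the same relative order in both. The LCS DP gives dp[9][10] = 7, so this is optimal.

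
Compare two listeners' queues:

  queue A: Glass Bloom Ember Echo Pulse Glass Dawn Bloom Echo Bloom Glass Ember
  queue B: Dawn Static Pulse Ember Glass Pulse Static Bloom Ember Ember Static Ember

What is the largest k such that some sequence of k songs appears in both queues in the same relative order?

4

Taking Glass (queue A #1, queue B #5), Bloom (queue A #2, queue B #8), Ember (queue A #3, queue B #10), Ember (queue A #12, queue B #12) gives a common subsequence of length 4. Since dp[12][12] = 4, nothing longer is possible.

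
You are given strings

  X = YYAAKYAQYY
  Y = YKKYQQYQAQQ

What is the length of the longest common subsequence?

5

Let dp[i][j] be the LCS length of the first i characters of X and the first j characters of Y. dp[i][j] = dp[i-1][j-1]+1 when the i-th and j-th characters match, else max(dp[i-1][j], dp[i][j-1]).
    ·  Y  K  K  Y  Q  Q  Y  Q  A  Q  Q
 ·  0  0  0  0  0  0  0  0  0  0  0  0
 Y  0  1  1  1  1  1  1  1  1  1  1  1
 Y  0  1  1  1  2  2  2  2  2  2  2  2
 A  0  1  1  1  2  2  2  2  2  3  3  3
 A  0  1  1  1  2  2  2  2  2  3  3  3
 K  0  1  2  2  2  2  2  2  2  3  3  3
 Y  0  1  2  2  3  3  3  3  3  3  3  3
 A  0  1  2  2  3  3  3  3  3  4  4  4
 Q  0  1  2  2  3  4  4  4  4  4  5  5
 Y  0  1  2  2  3  4  4  5  5  5  5  5
 Y  0  1  2  2  3  4  4  5  5  5  5  5
dp[10][11] = 5. One LCS (by backtracking along matches): YYYAQ.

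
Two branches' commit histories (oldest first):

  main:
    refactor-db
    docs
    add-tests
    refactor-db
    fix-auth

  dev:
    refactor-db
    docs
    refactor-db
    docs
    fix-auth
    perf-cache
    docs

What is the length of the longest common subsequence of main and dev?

4

Taking refactor-db [1,1] → docs [2,2] → refactor-db [4,3] → fix-auth [5,5] gives a common subsequence of length 4. Since dp[5][7] = 4, nothing longer is possible.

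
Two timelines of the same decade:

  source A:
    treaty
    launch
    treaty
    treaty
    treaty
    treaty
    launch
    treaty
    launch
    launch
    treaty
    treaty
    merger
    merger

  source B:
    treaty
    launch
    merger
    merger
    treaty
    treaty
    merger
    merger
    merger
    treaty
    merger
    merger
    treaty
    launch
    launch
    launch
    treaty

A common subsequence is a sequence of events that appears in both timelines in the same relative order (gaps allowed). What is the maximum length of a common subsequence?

Match treaty (source A #1, source B #1); then launch (source A #2, source B #2); then treaty (source A #3, source B #5); then treaty (source A #4, source B #6); then treaty (source A #5, source B #10); then treaty (source A #6, source B #13); then launch (source A #7, source B #14); then launch (source A #9, source B #15); then launch (source A #10, source B #16); then treaty (source A #12, source B #17) — 10 events in the same relative order in both. The LCS DP gives dp[14][17] = 10, so this is optimal.

10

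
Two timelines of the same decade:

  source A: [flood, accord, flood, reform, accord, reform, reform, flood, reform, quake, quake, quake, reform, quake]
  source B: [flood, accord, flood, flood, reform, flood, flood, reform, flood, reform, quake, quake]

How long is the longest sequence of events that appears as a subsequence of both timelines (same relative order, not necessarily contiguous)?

Taking flood [1,1] → accord [2,2] → flood [3,4] → reform [4,5] → reform [7,8] → flood [8,9] → reform [9,10] → quake [12,11] → quake [14,12] gives a common subsequence of length 9. The LCS DP gives dp[14][12] = 9, so this is optimal.

9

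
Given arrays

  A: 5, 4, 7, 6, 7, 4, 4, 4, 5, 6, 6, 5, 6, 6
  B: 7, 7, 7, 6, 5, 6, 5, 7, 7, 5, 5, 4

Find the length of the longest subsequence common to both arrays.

One common subsequence of length 5: 5 at A[1]=B[7], then 7 at A[3]=B[8], then 7 at A[5]=B[9], then 5 at A[9]=B[10], then 5 at A[12]=B[11]. dp[14][12] = 5 confirms this is the maximum.

5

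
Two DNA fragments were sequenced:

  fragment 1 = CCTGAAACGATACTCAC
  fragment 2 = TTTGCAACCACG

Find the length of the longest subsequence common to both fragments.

9

Taking T (fragment 1 #3, fragment 2 #3), then G (fragment 1 #4, fragment 2 #4), then C (fragment 1 #8, fragment 2 #5), then A (fragment 1 #10, fragment 2 #6), then A (fragment 1 #12, fragment 2 #7), then C (fragment 1 #13, fragment 2 #8), then C (fragment 1 #15, fragment 2 #9), then A (fragment 1 #16, fragment 2 #10), then C (fragment 1 #17, fragment 2 #11) gives a common subsequence of length 9. The LCS DP gives dp[17][12] = 9, so this is optimal.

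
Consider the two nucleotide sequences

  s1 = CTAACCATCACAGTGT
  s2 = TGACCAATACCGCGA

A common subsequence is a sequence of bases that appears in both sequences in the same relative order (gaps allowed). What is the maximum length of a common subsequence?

Taking T at s1[2]=s2[1], A at s1[4]=s2[3], C at s1[5]=s2[4], C at s1[6]=s2[5], A at s1[7]=s2[7], T at s1[8]=s2[8], C at s1[9]=s2[10], C at s1[11]=s2[11], G at s1[13]=s2[12], G at s1[15]=s2[14] gives a common subsequence of length 10. The LCS DP gives dp[16][15] = 10, so this is optimal.

10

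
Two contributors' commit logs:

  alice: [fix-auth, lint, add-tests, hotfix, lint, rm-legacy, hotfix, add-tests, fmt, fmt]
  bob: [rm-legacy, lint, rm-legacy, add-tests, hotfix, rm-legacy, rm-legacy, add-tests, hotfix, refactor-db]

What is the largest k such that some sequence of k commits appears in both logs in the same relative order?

5

One common subsequence of length 5: lint [2,2], then add-tests [3,4], then hotfix [4,5], then rm-legacy [6,7], then hotfix [7,9]. Since dp[10][10] = 5, nothing longer is possible.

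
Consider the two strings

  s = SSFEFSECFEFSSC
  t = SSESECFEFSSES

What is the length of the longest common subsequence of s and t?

11

Pick S (s #1, t #1), then S (s #2, t #2), then E (s #4, t #3), then S (s #6, t #4), then E (s #7, t #5), then C (s #8, t #6), then F (s #9, t #7), then E (s #10, t #8), then F (s #11, t #9), then S (s #12, t #11), then S (s #13, t #13); all 11 characters appear in both, in order. Since dp[14][13] = 11, nothing longer is possible.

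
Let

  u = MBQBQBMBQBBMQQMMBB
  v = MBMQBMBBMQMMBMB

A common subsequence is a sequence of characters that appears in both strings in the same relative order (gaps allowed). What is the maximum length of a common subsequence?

13

Match M [1,1], B [2,2], Q [5,4], B [6,5], M [7,6], B [10,7], B [11,8], M [12,9], Q [14,10], M [15,11], M [16,12], B [17,13], B [18,15] — 13 characters in the same relative order in both. dp[18][15] = 13 confirms this is the maximum.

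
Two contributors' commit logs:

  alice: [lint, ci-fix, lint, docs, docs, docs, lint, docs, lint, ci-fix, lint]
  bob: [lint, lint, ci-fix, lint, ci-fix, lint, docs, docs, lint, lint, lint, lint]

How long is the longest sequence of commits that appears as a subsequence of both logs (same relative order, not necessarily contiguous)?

8

Taking lint (alice #1, bob #4) → ci-fix (alice #2, bob #5) → lint (alice #3, bob #6) → docs (alice #4, bob #7) → docs (alice #5, bob #8) → lint (alice #7, bob #10) → lint (alice #9, bob #11) → lint (alice #11, bob #12) gives a common subsequence of length 8. Since dp[11][12] = 8, nothing longer is possible.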